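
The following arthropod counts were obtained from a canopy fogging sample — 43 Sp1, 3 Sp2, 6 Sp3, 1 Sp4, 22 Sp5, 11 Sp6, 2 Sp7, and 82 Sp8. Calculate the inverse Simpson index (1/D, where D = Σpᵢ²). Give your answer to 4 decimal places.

3.1318

Total N = 43+3+6+1+22+11+2+82 = 170, so the proportions are 0.2529412, 0.0176471, 0.0352941, 0.0058824, 0.1294118, 0.0647059, 0.0117647, 0.4823529 (working shown to 7 dp, full precision carried).
D = 0.2529412² + 0.0176471² + 0.0352941² + 0.0058824² + 0.1294118² + 0.0647059² + 0.0117647² + 0.4823529² = 0.0639792 + 0.0003114 + 0.0012457 + 0.0000346 + 0.0167474 + 0.0041869 + 0.0001384 + 0.2326644 = 0.3193080.
So 1/D = 3.131773, i.e. 3.1318 to 4 decimal places.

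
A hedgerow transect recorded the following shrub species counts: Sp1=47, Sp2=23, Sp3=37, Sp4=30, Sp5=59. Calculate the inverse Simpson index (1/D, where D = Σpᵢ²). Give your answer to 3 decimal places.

Total N = 47+23+37+30+59 = 196, so the proportions are 0.2397959, 0.1173469, 0.1887755, 0.1530612, 0.3010204 (working shown to 7 dp, full precision carried).
D = 0.2397959² + 0.1173469² + 0.1887755² + 0.1530612² + 0.3010204² = 0.0575021 + 0.0137703 + 0.0356362 + 0.0234277 + 0.0906133 = 0.2209496.
So 1/D = 4.52592, i.e. 4.526 to 3 decimal places.

4.526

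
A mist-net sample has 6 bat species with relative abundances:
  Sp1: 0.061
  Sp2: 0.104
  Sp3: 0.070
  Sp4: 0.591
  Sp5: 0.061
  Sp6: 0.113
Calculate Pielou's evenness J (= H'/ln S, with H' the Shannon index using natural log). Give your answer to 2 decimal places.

0.74

H' = −Σ pᵢ ln pᵢ = −((-0.1706) + (-0.2354) + (-0.1861) + (-0.3108) + (-0.1706) + (-0.2464)) = 1.3200 (working shown to 4 dp, full precision carried).
With S = 6 species, ln S = 1.7918, so J = 1.3200/1.7918 = 0.7367, i.e. 0.74 to 2 decimal places.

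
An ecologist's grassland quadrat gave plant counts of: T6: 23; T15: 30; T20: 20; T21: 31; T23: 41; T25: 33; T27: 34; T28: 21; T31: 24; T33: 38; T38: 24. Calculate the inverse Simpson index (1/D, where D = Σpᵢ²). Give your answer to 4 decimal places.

10.4338

Total N = 23+30+20+31+41+33+34+21+24+38+24 = 319, so the proportions are 0.072100313, 0.094043887, 0.062695925, 0.097178683, 0.128526646, 0.103448276, 0.106583072, 0.065830721, 0.07523511, 0.119122257, 0.07523511 (working shown to 9 dp, full precision carried).
D = 0.072100313² + 0.094043887² + 0.062695925² + 0.097178683² + 0.128526646² + 0.103448276² + 0.106583072² + 0.065830721² + 0.07523511² + 0.119122257² + 0.07523511² = 0.005198455 + 0.008844253 + 0.003930779 + 0.009443697 + 0.016519099 + 0.010701546 + 0.011359951 + 0.004333684 + 0.005660322 + 0.014190112 + 0.005660322 = 0.095842219.
So 1/D = 10.433815, i.e. 10.4338 to 4 decimal places.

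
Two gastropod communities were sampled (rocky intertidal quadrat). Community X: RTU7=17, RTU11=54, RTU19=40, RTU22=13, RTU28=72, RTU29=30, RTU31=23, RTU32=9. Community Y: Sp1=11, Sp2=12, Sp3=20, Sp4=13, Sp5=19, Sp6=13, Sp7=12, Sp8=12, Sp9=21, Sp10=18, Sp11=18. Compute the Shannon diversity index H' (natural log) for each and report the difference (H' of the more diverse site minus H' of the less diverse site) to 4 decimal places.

Community X: N=258, proportions 0.0658915, 0.2093023, 0.1550388, 0.0503876, 0.2790698, 0.1162791, 0.0891473, 0.0348837, giving H' = 1.8850660 (working shown to 7 dp, full precision carried).
Community Y: N=169, proportions 0.0650888, 0.0710059, 0.1183432, 0.0769231, 0.112426, 0.0769231, 0.0710059, 0.0710059, 0.1242604, 0.1065089, 0.1065089, giving H' = 2.3703158.
Difference = |1.8850660 − 2.3703158| = 0.4852498, i.e. 0.4852 to 4 decimal places.

0.4852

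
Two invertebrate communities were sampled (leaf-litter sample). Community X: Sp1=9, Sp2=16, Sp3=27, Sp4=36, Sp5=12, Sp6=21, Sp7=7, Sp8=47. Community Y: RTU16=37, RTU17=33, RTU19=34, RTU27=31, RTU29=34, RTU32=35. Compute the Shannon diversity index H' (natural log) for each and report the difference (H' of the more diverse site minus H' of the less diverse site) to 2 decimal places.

0.11

Community X: N=175, proportions 0.0514, 0.0914, 0.1543, 0.2057, 0.0686, 0.12, 0.04, 0.2686, giving H' = 1.9050 (working shown to 4 dp, full precision carried).
Community Y: N=204, proportions 0.1814, 0.1618, 0.1667, 0.152, 0.1667, 0.1716, giving H' = 1.7903.
Difference = |1.9050 − 1.7903| = 0.1147, i.e. 0.11 to 2 decimal places.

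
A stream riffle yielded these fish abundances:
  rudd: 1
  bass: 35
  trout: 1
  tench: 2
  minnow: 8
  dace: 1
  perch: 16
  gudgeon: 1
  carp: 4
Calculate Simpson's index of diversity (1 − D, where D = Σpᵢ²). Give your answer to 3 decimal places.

Total N = 1+35+1+2+8+1+16+1+4 = 69, so the proportions are 0.01449, 0.50725, 0.01449, 0.02899, 0.11594, 0.01449, 0.23188, 0.01449, 0.05797 (working shown to 5 dp, full precision carried).
D = 0.01449² + 0.50725² + 0.01449² + 0.02899² + 0.11594² + 0.01449² + 0.23188² + 0.01449² + 0.05797² = 0.00021 + 0.25730 + 0.00021 + 0.00084 + 0.01344 + 0.00021 + 0.05377 + 0.00021 + 0.00336 = 0.32955.
So 1 − D = 0.67045, i.e. 0.670 to 3 decimal places.

0.670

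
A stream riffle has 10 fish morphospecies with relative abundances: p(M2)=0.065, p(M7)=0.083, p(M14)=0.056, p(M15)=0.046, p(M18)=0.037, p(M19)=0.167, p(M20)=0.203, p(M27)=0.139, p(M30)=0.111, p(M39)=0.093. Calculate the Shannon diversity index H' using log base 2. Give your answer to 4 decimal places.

3.1322

Each pᵢ log₂ pᵢ term (working shown to 6 dp, full precision carried): 0.065×(-3.943416)=-0.256322, 0.083×(-3.590745)=-0.298032, 0.056×(-4.158429)=-0.232872, 0.046×(-4.442222)=-0.204342, 0.037×(-4.756331)=-0.175984, 0.167×(-2.582080)=-0.431207, 0.203×(-2.300448)=-0.466991, 0.139×(-2.846843)=-0.395711, 0.111×(-3.171368)=-0.352022, 0.093×(-3.426625)=-0.318676.
Sum = -3.132160, so H' = 3.1322.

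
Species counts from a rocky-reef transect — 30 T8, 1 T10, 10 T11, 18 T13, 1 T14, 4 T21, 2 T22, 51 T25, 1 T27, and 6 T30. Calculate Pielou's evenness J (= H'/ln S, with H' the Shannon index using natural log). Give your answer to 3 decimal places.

Total N = 30+1+10+18+1+4+2+51+1+6 = 124, so the proportions are 0.24194, 0.00806, 0.08065, 0.14516, 0.00806, 0.03226, 0.01613, 0.41129, 0.00806, 0.04839 (working shown to 5 dp, full precision carried).
H' = −Σ pᵢ ln pᵢ = −((-0.34333) + (-0.03887) + (-0.20304) + (-0.28015) + (-0.03887) + (-0.11077) + (-0.06657) + (-0.36541) + (-0.03887) + (-0.14654)) = 1.63243.
With S = 10 species, ln S = 2.30259, so J = 1.63243/2.30259 = 0.70896, i.e. 0.709 to 3 decimal places.

0.709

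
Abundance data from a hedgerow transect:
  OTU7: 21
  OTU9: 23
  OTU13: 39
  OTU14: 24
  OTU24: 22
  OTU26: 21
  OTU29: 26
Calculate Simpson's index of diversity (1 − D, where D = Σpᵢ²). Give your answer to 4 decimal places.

Total N = 21+23+39+24+22+21+26 = 176, so the proportions are 0.119318, 0.130682, 0.221591, 0.136364, 0.125, 0.119318, 0.147727 (working shown to 6 dp, full precision carried).
D = 0.119318² + 0.130682² + 0.221591² + 0.136364² + 0.125² + 0.119318² + 0.147727² = 0.014237 + 0.017078 + 0.049103 + 0.018595 + 0.015625 + 0.014237 + 0.021823 = 0.150697.
So 1 − D = 0.849303, i.e. 0.8493 to 4 decimal places.

0.8493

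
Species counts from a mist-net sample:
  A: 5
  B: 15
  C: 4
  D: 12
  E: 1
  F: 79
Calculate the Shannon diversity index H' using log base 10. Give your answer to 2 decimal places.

0.46

Total N = 5+15+4+12+1+79 = 116, so the proportions are 0.0431, 0.1293, 0.0345, 0.1034, 0.0086, 0.681 (working shown to 4 dp, full precision carried).
Each pᵢ log₁₀ pᵢ term: 0.0431×(-1.3655)=-0.0589, 0.1293×(-0.8884)=-0.1149, 0.0345×(-1.4624)=-0.0504, 0.1034×(-0.9853)=-0.1019, 0.0086×(-2.0645)=-0.0178, 0.681×(-0.1668)=-0.1136.
Sum = -0.4575, so H' = 0.46.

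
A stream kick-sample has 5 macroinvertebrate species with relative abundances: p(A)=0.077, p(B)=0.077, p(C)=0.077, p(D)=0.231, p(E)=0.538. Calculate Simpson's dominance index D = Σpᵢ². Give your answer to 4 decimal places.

D = 0.077² + 0.077² + 0.077² + 0.231² + 0.538² = 0.005929 + 0.005929 + 0.005929 + 0.053361 + 0.289444 = 0.360592 (working shown to 6 dp, full precision carried).
To 4 decimal places, D = 0.3606.

0.3606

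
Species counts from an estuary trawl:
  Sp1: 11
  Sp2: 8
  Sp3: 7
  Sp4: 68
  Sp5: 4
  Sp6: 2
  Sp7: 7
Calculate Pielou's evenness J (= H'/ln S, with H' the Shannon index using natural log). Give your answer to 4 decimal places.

Total N = 11+8+7+68+4+2+7 = 107, so the proportions are 0.102804, 0.074766, 0.065421, 0.635514, 0.037383, 0.018692, 0.065421 (working shown to 6 dp, full precision carried).
H' = −Σ pᵢ ln pᵢ = −((-0.233872) + (-0.193898) + (-0.178397) + (-0.288092) + (-0.122861) + (-0.074387) + (-0.178397)) = 1.269902.
With S = 7 species, ln S = 1.945910, so J = 1.269902/1.945910 = 0.652601, i.e. 0.6526 to 4 decimal places.

0.6526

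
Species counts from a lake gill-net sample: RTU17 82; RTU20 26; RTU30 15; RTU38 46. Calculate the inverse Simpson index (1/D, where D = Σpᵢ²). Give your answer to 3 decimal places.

Total N = 82+26+15+46 = 169, so the proportions are 0.485207, 0.153846, 0.088757, 0.272189 (working shown to 6 dp, full precision carried).
D = 0.485207² + 0.153846² + 0.088757² + 0.272189² = 0.235426 + 0.023669 + 0.007878 + 0.074087 = 0.341059.
So 1/D = 2.93204, i.e. 2.932 to 3 decimal places.

2.932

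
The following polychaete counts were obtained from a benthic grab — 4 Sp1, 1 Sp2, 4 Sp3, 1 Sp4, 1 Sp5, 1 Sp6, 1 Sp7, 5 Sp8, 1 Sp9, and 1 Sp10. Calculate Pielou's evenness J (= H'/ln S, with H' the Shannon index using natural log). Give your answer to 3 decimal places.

Total N = 4+1+4+1+1+1+1+5+1+1 = 20, so the proportions are 0.2, 0.05, 0.2, 0.05, 0.05, 0.05, 0.05, 0.25, 0.05, 0.05 (working shown to 5 dp, full precision carried).
H' = −Σ pᵢ ln pᵢ = −((-0.32189) + (-0.14979) + (-0.32189) + (-0.14979) + (-0.14979) + (-0.14979) + (-0.14979) + (-0.34657) + (-0.14979) + (-0.14979)) = 2.03886.
With S = 10 species, ln S = 2.30259, so J = 2.03886/2.30259 = 0.88546, i.e. 0.885 to 3 decimal places.

0.885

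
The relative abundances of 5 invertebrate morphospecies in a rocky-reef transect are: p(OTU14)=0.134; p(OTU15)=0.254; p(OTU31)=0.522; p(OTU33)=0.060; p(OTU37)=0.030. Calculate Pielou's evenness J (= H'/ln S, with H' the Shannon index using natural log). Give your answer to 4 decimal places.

H' = −Σ pᵢ ln pᵢ = −((-0.269329) + (-0.348087) + (-0.339346) + (-0.168805) + (-0.105197)) = 1.230763 (working shown to 6 dp, full precision carried).
With S = 5 species, ln S = 1.609438, so J = 1.230763/1.609438 = 0.764716, i.e. 0.7647 to 4 decimal places.

0.7647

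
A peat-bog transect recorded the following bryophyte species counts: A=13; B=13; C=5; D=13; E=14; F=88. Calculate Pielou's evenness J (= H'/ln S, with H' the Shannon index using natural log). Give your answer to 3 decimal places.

0.721

Total N = 13+13+5+13+14+88 = 146, so the proportions are 0.08904, 0.08904, 0.03425, 0.08904, 0.09589, 0.60274 (working shown to 5 dp, full precision carried).
H' = −Σ pᵢ ln pᵢ = −((-0.21536) + (-0.21536) + (-0.11555) + (-0.21536) + (-0.22482) + (-0.30515)) = 1.29160.
With S = 6 species, ln S = 1.79176, so J = 1.29160/1.79176 = 0.72086, i.e. 0.721 to 3 decimal places.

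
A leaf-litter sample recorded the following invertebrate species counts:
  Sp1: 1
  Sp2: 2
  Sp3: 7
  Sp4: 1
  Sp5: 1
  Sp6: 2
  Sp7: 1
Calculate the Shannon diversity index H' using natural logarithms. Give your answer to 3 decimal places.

Total N = 1+2+7+1+1+2+1 = 15, so the proportions are 0.06667, 0.13333, 0.46667, 0.06667, 0.06667, 0.13333, 0.06667 (working shown to 5 dp, full precision carried).
Each pᵢ ln pᵢ term: 0.06667×(-2.70805)=-0.18054, 0.13333×(-2.01490)=-0.26865, 0.46667×(-0.76214)=-0.35567, 0.06667×(-2.70805)=-0.18054, 0.06667×(-2.70805)=-0.18054, 0.13333×(-2.01490)=-0.26865, 0.06667×(-2.70805)=-0.18054.
Sum = -1.61512, so H' = 1.615.

1.615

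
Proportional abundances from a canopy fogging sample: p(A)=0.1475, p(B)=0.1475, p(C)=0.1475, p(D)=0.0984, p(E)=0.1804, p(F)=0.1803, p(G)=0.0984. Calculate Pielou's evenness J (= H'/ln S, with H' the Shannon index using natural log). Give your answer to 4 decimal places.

H' = −Σ pᵢ ln pᵢ = −((-0.282304) + (-0.282304) + (-0.282304) + (-0.228162) + (-0.308949) + (-0.308878) + (-0.228162)) = 1.921063 (working shown to 6 dp, full precision carried).
With S = 7 species, ln S = 1.945910, so J = 1.921063/1.945910 = 0.987231, i.e. 0.9872 to 4 decimal places.

0.9872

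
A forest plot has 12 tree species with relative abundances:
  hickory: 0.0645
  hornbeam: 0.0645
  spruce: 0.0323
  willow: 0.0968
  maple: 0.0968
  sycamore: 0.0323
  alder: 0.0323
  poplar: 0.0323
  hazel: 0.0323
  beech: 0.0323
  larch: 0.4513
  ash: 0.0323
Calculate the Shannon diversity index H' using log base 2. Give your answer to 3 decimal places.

Each pᵢ log₂ pᵢ term (working shown to 5 dp, full precision carried): 0.0645×(-3.95456)=-0.25507, 0.0645×(-3.95456)=-0.25507, 0.0323×(-4.95232)=-0.15996, 0.0968×(-3.36885)=-0.32610, 0.0968×(-3.36885)=-0.32610, 0.0323×(-4.95232)=-0.15996, 0.0323×(-4.95232)=-0.15996, 0.0323×(-4.95232)=-0.15996, 0.0323×(-4.95232)=-0.15996, 0.0323×(-4.95232)=-0.15996, 0.4513×(-1.14784)=-0.51802, 0.0323×(-4.95232)=-0.15996.
Sum = -2.80009, so H' = 2.800.

2.800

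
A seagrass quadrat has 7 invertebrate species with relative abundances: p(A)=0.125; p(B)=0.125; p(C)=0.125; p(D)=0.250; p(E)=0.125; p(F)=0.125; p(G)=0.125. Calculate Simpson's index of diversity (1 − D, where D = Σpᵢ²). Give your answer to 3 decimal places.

D = 0.125² + 0.125² + 0.125² + 0.25² + 0.125² + 0.125² + 0.125² = 0.01562 + 0.01562 + 0.01562 + 0.06250 + 0.01562 + 0.01562 + 0.01562 = 0.15625 (working shown to 5 dp, full precision carried).
So 1 − D = 0.84375, i.e. 0.844 to 3 decimal places.

0.844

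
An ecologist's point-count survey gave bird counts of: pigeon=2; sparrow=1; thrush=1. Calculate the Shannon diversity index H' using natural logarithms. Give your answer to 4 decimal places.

Total N = 2+1+1 = 4, so the proportions are 0.5, 0.25, 0.25 (working shown to 6 dp, full precision carried).
Each pᵢ ln pᵢ term: 0.5×(-0.693147)=-0.346574, 0.25×(-1.386294)=-0.346574, 0.25×(-1.386294)=-0.346574.
Sum = -1.039721, so H' = 1.0397.

1.0397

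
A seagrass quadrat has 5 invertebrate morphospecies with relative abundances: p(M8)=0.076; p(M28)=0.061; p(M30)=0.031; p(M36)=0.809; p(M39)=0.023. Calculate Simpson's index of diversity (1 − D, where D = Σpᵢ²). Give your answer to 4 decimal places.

0.3345

D = 0.076² + 0.061² + 0.031² + 0.809² + 0.023² = 0.005776 + 0.003721 + 0.000961 + 0.654481 + 0.000529 = 0.665468 (working shown to 6 dp, full precision carried).
So 1 − D = 0.334532, i.e. 0.3345 to 4 decimal places.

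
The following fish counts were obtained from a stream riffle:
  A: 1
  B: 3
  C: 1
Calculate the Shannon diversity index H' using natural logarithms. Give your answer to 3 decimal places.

Total N = 1+3+1 = 5, so the proportions are 0.2, 0.6, 0.2 (working shown to 5 dp, full precision carried).
Each pᵢ ln pᵢ term: 0.2×(-1.60944)=-0.32189, 0.6×(-0.51083)=-0.30650, 0.2×(-1.60944)=-0.32189.
Sum = -0.95027, so H' = 0.950.

0.950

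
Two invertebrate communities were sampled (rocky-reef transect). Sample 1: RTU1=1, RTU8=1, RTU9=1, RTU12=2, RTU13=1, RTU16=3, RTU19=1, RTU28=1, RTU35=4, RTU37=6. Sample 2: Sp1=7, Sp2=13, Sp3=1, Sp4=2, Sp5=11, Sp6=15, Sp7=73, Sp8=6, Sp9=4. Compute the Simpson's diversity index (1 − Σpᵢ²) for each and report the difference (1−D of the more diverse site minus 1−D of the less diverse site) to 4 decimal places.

0.1805

Sample 1: N=21, proportions 0.047619, 0.047619, 0.047619, 0.095238, 0.047619, 0.142857, 0.047619, 0.047619, 0.190476, 0.285714, giving 1−D = 0.839002 (working shown to 6 dp, full precision carried).
Sample 2: N=132, proportions 0.05303, 0.098485, 0.007576, 0.015152, 0.083333, 0.113636, 0.55303, 0.045455, 0.030303, giving 1−D = 0.658517.
Difference = |0.839002 − 0.658517| = 0.180485, i.e. 0.1805 to 4 decimal places.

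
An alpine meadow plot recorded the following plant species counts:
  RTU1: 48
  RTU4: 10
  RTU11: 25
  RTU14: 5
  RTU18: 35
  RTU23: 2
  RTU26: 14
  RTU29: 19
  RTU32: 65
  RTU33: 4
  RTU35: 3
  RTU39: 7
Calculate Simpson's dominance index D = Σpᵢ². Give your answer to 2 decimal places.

Total N = 48+10+25+5+35+2+14+19+65+4+3+7 = 237, so the proportions are 0.2025, 0.0422, 0.1055, 0.0211, 0.1477, 0.0084, 0.0591, 0.0802, 0.2743, 0.0169, 0.0127, 0.0295 (working shown to 4 dp, full precision carried).
D = 0.2025² + 0.0422² + 0.1055² + 0.0211² + 0.1477² + 0.0084² + 0.0591² + 0.0802² + 0.2743² + 0.0169² + 0.0127² + 0.0295² = 0.0410 + 0.0018 + 0.0111 + 0.0004 + 0.0218 + 0.0001 + 0.0035 + 0.0064 + 0.0752 + 0.0003 + 0.0002 + 0.0009 = 0.1627.
To 2 decimal places, D = 0.16.

0.16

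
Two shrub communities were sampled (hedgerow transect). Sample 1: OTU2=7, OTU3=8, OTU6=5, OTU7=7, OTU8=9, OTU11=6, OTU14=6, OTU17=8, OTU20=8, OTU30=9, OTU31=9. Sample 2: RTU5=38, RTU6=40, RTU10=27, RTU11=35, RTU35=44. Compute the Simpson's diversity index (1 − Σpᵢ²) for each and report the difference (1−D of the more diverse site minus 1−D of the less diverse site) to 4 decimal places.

Sample 1: N=82, proportions 0.0853659, 0.097561, 0.0609756, 0.0853659, 0.1097561, 0.0731707, 0.0731707, 0.097561, 0.097561, 0.1097561, 0.1097561, giving 1−D = 0.9063058 (working shown to 7 dp, full precision carried).
Sample 2: N=184, proportions 0.2065217, 0.2173913, 0.1467391, 0.1902174, 0.2391304, giving 1−D = 0.7951914.
Difference = |0.9063058 − 0.7951914| = 0.1111144, i.e. 0.1111 to 4 decimal places.

0.1111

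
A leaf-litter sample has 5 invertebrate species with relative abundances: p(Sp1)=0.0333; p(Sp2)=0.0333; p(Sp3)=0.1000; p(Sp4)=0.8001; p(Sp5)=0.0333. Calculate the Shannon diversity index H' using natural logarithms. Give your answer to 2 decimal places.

Each pᵢ ln pᵢ term (working shown to 4 dp, full precision carried): 0.0333×(-3.4022)=-0.1133, 0.0333×(-3.4022)=-0.1133, 0.1×(-2.3026)=-0.2303, 0.8001×(-0.2230)=-0.1784, 0.0333×(-3.4022)=-0.1133.
Sum = -0.7486, so H' = 0.75.

0.75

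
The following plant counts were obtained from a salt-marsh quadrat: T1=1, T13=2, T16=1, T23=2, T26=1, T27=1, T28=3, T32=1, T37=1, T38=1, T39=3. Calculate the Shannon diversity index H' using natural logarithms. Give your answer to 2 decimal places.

2.28

Total N = 1+2+1+2+1+1+3+1+1+1+3 = 17, so the proportions are 0.0588, 0.1176, 0.0588, 0.1176, 0.0588, 0.0588, 0.1765, 0.0588, 0.0588, 0.0588, 0.1765 (working shown to 4 dp, full precision carried).
Each pᵢ ln pᵢ term: 0.0588×(-2.8332)=-0.1667, 0.1176×(-2.1401)=-0.2518, 0.0588×(-2.8332)=-0.1667, 0.1176×(-2.1401)=-0.2518, 0.0588×(-2.8332)=-0.1667, 0.0588×(-2.8332)=-0.1667, 0.1765×(-1.7346)=-0.3061, 0.0588×(-2.8332)=-0.1667, 0.0588×(-2.8332)=-0.1667, 0.0588×(-2.8332)=-0.1667, 0.1765×(-1.7346)=-0.3061.
Sum = -2.2824, so H' = 2.28.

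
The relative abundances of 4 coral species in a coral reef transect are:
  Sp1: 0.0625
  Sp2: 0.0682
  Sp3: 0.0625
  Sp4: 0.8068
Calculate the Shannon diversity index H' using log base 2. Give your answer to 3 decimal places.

Each pᵢ log₂ pᵢ term (working shown to 5 dp, full precision carried): 0.0625×(-4.00000)=-0.25000, 0.0682×(-3.87408)=-0.26421, 0.0625×(-4.00000)=-0.25000, 0.8068×(-0.30972)=-0.24988.
Sum = -1.01409, so H' = 1.014.

1.014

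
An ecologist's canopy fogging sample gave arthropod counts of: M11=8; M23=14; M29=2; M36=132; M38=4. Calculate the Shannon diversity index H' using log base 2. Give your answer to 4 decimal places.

Total N = 8+14+2+132+4 = 160, so the proportions are 0.05, 0.0875, 0.0125, 0.825, 0.025 (working shown to 6 dp, full precision carried).
Each pᵢ log₂ pᵢ term: 0.05×(-4.321928)=-0.216096, 0.0875×(-3.514573)=-0.307525, 0.0125×(-6.321928)=-0.079024, 0.825×(-0.277534)=-0.228966, 0.025×(-5.321928)=-0.133048.
Sum = -0.964659, so H' = 0.9647.

0.9647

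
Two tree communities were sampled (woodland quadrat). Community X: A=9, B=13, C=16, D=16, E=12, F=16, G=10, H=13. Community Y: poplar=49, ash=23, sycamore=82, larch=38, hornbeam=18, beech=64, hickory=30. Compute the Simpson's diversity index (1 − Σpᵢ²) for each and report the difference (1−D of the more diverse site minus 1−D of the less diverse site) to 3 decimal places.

0.048

Community X: N=105, proportions 0.085714, 0.12381, 0.152381, 0.152381, 0.114286, 0.152381, 0.095238, 0.12381, giving 1−D = 0.870204 (working shown to 6 dp, full precision carried).
Community Y: N=304, proportions 0.161184, 0.075658, 0.269737, 0.125, 0.059211, 0.210526, 0.098684, giving 1−D = 0.822347.
Difference = |0.870204 − 0.822347| = 0.047857, i.e. 0.048 to 3 decimal places.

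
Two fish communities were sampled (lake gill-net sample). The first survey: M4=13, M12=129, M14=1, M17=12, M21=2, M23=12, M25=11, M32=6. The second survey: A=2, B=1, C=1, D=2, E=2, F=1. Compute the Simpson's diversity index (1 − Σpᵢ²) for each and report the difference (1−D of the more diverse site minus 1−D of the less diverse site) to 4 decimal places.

The first survey: N=186, proportions 0.0698925, 0.6935484, 0.0053763, 0.0645161, 0.0107527, 0.0645161, 0.0591398, 0.0322581, giving 1−D = 0.5010984 (working shown to 7 dp, full precision carried).
The second survey: N=9, proportions 0.2222222, 0.1111111, 0.1111111, 0.2222222, 0.2222222, 0.1111111, giving 1−D = 0.8148148.
Difference = |0.5010984 − 0.8148148| = 0.3137164, i.e. 0.3137 to 4 decimal places.

0.3137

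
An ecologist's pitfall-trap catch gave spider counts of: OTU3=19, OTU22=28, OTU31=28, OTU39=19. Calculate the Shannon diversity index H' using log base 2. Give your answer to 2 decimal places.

Total N = 19+28+28+19 = 94, so the proportions are 0.2021, 0.2979, 0.2979, 0.2021 (working shown to 4 dp, full precision carried).
Each pᵢ log₂ pᵢ term: 0.2021×(-2.3067)=-0.4662, 0.2979×(-1.7472)=-0.5205, 0.2979×(-1.7472)=-0.5205, 0.2021×(-2.3067)=-0.4662.
Sum = -1.9734, so H' = 1.97.

1.97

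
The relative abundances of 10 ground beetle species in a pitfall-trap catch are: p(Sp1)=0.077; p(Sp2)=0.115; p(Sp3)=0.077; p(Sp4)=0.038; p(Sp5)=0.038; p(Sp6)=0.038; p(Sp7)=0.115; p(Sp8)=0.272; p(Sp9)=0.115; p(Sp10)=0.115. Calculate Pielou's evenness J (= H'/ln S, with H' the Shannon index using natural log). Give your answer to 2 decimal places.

H' = −Σ pᵢ ln pᵢ = −((-0.1974) + (-0.2487) + (-0.1974) + (-0.1243) + (-0.1243) + (-0.1243) + (-0.2487) + (-0.3541) + (-0.2487) + (-0.2487)) = 2.1167 (working shown to 4 dp, full precision carried).
With S = 10 species, ln S = 2.3026, so J = 2.1167/2.3026 = 0.9193, i.e. 0.92 to 2 decimal places.

0.92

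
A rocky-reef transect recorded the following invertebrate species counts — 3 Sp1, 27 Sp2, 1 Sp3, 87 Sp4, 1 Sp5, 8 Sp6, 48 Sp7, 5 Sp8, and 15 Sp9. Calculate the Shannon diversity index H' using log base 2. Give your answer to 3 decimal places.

2.192

Total N = 3+27+1+87+1+8+48+5+15 = 195, so the proportions are 0.01538, 0.13846, 0.00513, 0.44615, 0.00513, 0.04103, 0.24615, 0.02564, 0.07692 (working shown to 5 dp, full precision carried).
Each pᵢ log₂ pᵢ term: 0.01538×(-6.02237)=-0.09265, 0.13846×(-2.85244)=-0.39495, 0.00513×(-7.60733)=-0.03901, 0.44615×(-1.16439)=-0.51950, 0.00513×(-7.60733)=-0.03901, 0.04103×(-4.60733)=-0.18902, 0.24615×(-2.02237)=-0.49781, 0.02564×(-5.28540)=-0.13552, 0.07692×(-3.70044)=-0.28465.
Sum = -2.19213, so H' = 2.192.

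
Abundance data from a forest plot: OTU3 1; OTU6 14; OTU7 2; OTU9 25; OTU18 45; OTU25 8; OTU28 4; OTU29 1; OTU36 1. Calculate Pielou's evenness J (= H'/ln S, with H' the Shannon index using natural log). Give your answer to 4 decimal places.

Total N = 1+14+2+25+45+8+4+1+1 = 101, so the proportions are 0.009901, 0.138614, 0.019802, 0.247525, 0.445545, 0.079208, 0.039604, 0.009901, 0.009901 (working shown to 6 dp, full precision carried).
H' = −Σ pᵢ ln pᵢ = −((-0.045694) + (-0.273910) + (-0.077663) + (-0.345605) + (-0.360204) + (-0.200846) + (-0.127874) + (-0.045694) + (-0.045694)) = 1.523185.
With S = 9 species, ln S = 2.197225, so J = 1.523185/2.197225 = 0.693231, i.e. 0.6932 to 4 decimal places.

0.6932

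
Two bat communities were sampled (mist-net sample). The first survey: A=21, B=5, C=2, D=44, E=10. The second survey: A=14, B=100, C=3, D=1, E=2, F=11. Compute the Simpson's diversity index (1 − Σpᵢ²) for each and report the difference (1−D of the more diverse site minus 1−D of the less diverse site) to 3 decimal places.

0.229

The first survey: N=82, proportions 0.2561, 0.06098, 0.02439, 0.53659, 0.12195, giving 1−D = 0.62731 (working shown to 5 dp, full precision carried).
The second survey: N=131, proportions 0.10687, 0.76336, 0.0229, 0.00763, 0.01527, 0.08397, giving 1−D = 0.39800.
Difference = |0.62731 − 0.39800| = 0.22931, i.e. 0.229 to 3 decimal places.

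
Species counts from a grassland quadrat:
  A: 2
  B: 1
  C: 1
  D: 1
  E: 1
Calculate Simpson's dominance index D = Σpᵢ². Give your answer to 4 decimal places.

Total N = 2+1+1+1+1 = 6, so the proportions are 0.333333, 0.166667, 0.166667, 0.166667, 0.166667 (working shown to 6 dp, full precision carried).
D = 0.333333² + 0.166667² + 0.166667² + 0.166667² + 0.166667² = 0.111111 + 0.027778 + 0.027778 + 0.027778 + 0.027778 = 0.222222.
To 4 decimal places, D = 0.2222.

0.2222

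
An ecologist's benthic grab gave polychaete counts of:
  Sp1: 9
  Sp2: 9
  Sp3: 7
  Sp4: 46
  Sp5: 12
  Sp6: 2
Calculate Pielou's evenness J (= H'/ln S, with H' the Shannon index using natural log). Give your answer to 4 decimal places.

Total N = 9+9+7+46+12+2 = 85, so the proportions are 0.105882, 0.105882, 0.082353, 0.541176, 0.141176, 0.023529 (working shown to 6 dp, full precision carried).
H' = −Σ pᵢ ln pᵢ = −((-0.237751) + (-0.237751) + (-0.205614) + (-0.332288) + (-0.276387) + (-0.088224)) = 1.378015.
With S = 6 species, ln S = 1.791759, so J = 1.378015/1.791759 = 0.769085, i.e. 0.7691 to 4 decimal places.

0.7691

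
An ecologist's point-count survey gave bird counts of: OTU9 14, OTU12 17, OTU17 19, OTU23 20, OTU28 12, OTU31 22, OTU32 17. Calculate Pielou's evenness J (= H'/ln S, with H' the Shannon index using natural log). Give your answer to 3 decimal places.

Total N = 14+17+19+20+12+22+17 = 121, so the proportions are 0.1157, 0.1405, 0.15702, 0.16529, 0.09917, 0.18182, 0.1405 (working shown to 5 dp, full precision carried).
H' = −Σ pᵢ ln pᵢ = −((-0.24954) + (-0.27573) + (-0.29071) + (-0.29753) + (-0.22918) + (-0.30995) + (-0.27573)) = 1.92838.
With S = 7 species, ln S = 1.94591, so J = 1.92838/1.94591 = 0.99099, i.e. 0.991 to 3 decimal places.

0.991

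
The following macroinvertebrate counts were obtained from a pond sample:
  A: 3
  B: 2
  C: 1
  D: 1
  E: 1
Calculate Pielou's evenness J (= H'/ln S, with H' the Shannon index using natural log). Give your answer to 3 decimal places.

0.928

Total N = 3+2+1+1+1 = 8, so the proportions are 0.375, 0.25, 0.125, 0.125, 0.125 (working shown to 5 dp, full precision carried).
H' = −Σ pᵢ ln pᵢ = −((-0.36781) + (-0.34657) + (-0.25993) + (-0.25993) + (-0.25993)) = 1.49418.
With S = 5 species, ln S = 1.60944, so J = 1.49418/1.60944 = 0.92838, i.e. 0.928 to 3 decimal places.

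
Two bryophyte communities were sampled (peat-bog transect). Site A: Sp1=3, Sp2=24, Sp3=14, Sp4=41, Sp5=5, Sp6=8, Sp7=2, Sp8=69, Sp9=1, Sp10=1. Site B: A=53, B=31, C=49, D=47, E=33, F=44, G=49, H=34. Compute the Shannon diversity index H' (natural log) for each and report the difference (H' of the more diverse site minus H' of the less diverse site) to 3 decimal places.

0.431

Site A: N=168, proportions 0.01786, 0.14286, 0.08333, 0.24405, 0.02976, 0.04762, 0.0119, 0.41071, 0.00595, 0.00595, giving H' = 1.62995 (working shown to 5 dp, full precision carried).
Site B: N=340, proportions 0.15588, 0.09118, 0.14412, 0.13824, 0.09706, 0.12941, 0.14412, 0.1, giving H' = 2.06124.
Difference = |1.62995 − 2.06124| = 0.43129, i.e. 0.431 to 3 decimal places.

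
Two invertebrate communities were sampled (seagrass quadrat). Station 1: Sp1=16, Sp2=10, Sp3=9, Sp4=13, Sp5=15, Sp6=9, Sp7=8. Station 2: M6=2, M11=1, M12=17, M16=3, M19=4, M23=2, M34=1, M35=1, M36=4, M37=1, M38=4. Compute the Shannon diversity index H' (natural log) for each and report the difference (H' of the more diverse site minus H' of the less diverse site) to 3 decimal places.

Station 1: N=80, proportions 0.2, 0.125, 0.1125, 0.1625, 0.1875, 0.1125, 0.1, giving H' = 1.91280 (working shown to 5 dp, full precision carried).
Station 2: N=40, proportions 0.05, 0.025, 0.425, 0.075, 0.1, 0.05, 0.025, 0.025, 0.1, 0.025, 0.1, giving H' = 1.91716.
Difference = |1.91280 − 1.91716| = 0.00436, i.e. 0.004 to 3 decimal places.

0.004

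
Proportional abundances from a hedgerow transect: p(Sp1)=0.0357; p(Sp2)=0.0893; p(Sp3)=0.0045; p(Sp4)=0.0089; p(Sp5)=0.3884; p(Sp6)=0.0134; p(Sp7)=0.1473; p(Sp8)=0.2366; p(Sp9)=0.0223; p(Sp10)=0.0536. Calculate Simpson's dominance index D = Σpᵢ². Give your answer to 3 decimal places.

0.241

D = 0.0357² + 0.0893² + 0.0045² + 0.0089² + 0.3884² + 0.0134² + 0.1473² + 0.2366² + 0.0223² + 0.0536² = 0.00127 + 0.00797 + 0.00002 + 0.00008 + 0.15085 + 0.00018 + 0.02170 + 0.05598 + 0.00050 + 0.00287 = 0.24143 (working shown to 5 dp, full precision carried).
To 3 decimal places, D = 0.241.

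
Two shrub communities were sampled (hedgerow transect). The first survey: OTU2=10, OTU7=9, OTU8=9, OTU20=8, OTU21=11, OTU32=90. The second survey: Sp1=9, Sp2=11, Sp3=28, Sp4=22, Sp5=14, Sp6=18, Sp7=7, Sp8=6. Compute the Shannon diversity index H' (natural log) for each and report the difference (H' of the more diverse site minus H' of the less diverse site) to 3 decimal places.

0.762

The first survey: N=137, proportions 0.07299, 0.06569, 0.06569, 0.05839, 0.08029, 0.65693, giving H' = 1.19318 (working shown to 5 dp, full precision carried).
The second survey: N=115, proportions 0.07826, 0.09565, 0.24348, 0.1913, 0.12174, 0.15652, 0.06087, 0.05217, giving H' = 1.95535.
Difference = |1.19318 − 1.95535| = 0.76217, i.e. 0.762 to 3 decimal places.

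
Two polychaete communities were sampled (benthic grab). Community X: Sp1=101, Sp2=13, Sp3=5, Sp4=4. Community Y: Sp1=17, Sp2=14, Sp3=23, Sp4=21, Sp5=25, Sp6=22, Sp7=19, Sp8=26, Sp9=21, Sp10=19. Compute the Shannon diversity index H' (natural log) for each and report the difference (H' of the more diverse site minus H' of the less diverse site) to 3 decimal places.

Community X: N=123, proportions 0.82114, 0.10569, 0.04065, 0.03252, giving H' = 0.64093 (working shown to 5 dp, full precision carried).
Community Y: N=207, proportions 0.08213, 0.06763, 0.11111, 0.10145, 0.12077, 0.10628, 0.09179, 0.1256, 0.10145, 0.09179, giving H' = 2.28841.
Difference = |0.64093 − 2.28841| = 1.64748, i.e. 1.647 to 3 decimal places.

1.647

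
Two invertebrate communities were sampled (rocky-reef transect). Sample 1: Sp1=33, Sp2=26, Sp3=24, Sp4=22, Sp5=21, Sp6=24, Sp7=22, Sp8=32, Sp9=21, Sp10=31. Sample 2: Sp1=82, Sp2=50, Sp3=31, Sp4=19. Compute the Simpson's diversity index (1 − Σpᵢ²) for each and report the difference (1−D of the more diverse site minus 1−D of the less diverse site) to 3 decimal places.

Sample 1: N=256, proportions 0.12891, 0.10156, 0.09375, 0.08594, 0.08203, 0.09375, 0.08594, 0.125, 0.08203, 0.12109, giving 1−D = 0.89697 (working shown to 5 dp, full precision carried).
Sample 2: N=182, proportions 0.45055, 0.27473, 0.17033, 0.1044, giving 1−D = 0.68162.
Difference = |0.89697 − 0.68162| = 0.21535, i.e. 0.215 to 3 decimal places.

0.215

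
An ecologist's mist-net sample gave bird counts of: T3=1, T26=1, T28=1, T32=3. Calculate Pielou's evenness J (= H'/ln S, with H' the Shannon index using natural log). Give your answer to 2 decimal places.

Total N = 1+1+1+3 = 6, so the proportions are 0.1667, 0.1667, 0.1667, 0.5 (working shown to 4 dp, full precision carried).
H' = −Σ pᵢ ln pᵢ = −((-0.2986) + (-0.2986) + (-0.2986) + (-0.3466)) = 1.2425.
With S = 4 species, ln S = 1.3863, so J = 1.2425/1.3863 = 0.8962, i.e. 0.90 to 2 decimal places.

0.90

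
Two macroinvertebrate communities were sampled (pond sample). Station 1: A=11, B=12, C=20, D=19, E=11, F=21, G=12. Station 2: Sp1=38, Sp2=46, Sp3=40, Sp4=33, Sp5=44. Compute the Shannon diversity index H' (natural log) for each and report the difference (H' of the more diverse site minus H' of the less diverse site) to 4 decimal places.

Station 1: N=106, proportions 0.103774, 0.113208, 0.188679, 0.179245, 0.103774, 0.198113, 0.113208, giving H' = 1.906973 (working shown to 6 dp, full precision carried).
Station 2: N=201, proportions 0.189055, 0.228856, 0.199005, 0.164179, 0.218905, giving H' = 1.602857.
Difference = |1.906973 − 1.602857| = 0.304116, i.e. 0.3041 to 4 decimal places.

0.3041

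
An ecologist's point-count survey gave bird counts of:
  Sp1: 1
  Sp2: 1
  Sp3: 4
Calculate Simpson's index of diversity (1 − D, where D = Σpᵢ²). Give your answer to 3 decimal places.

Total N = 1+1+4 = 6, so the proportions are 0.16667, 0.16667, 0.66667 (working shown to 5 dp, full precision carried).
D = 0.16667² + 0.16667² + 0.66667² = 0.02778 + 0.02778 + 0.44444 = 0.50000.
So 1 − D = 0.50000, i.e. 0.500 to 3 decimal places.

0.500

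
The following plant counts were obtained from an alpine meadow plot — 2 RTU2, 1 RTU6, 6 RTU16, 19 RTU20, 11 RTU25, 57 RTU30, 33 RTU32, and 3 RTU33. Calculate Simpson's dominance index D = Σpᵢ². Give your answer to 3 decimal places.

Total N = 2+1+6+19+11+57+33+3 = 132, so the proportions are 0.0151515, 0.0075758, 0.0454545, 0.1439394, 0.0833333, 0.4318182, 0.25, 0.0227273 (working shown to 7 dp, full precision carried).
D = 0.0151515² + 0.0075758² + 0.0454545² + 0.1439394² + 0.0833333² + 0.4318182² + 0.25² + 0.0227273² = 0.0002296 + 0.0000574 + 0.0020661 + 0.0207185 + 0.0069444 + 0.1864669 + 0.0625000 + 0.0005165 = 0.2794995.
To 3 decimal places, D = 0.279.

0.279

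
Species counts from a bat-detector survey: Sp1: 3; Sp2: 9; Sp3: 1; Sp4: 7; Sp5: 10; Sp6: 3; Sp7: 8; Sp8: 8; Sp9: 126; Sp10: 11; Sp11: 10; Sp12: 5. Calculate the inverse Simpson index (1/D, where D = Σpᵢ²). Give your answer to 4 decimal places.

2.4487

Total N = 3+9+1+7+10+3+8+8+126+11+10+5 = 201, so the proportions are 0.0149254, 0.0447761, 0.0049751, 0.0348259, 0.0497512, 0.0149254, 0.039801, 0.039801, 0.6268657, 0.0547264, 0.0497512, 0.0248756 (working shown to 7 dp, full precision carried).
D = 0.0149254² + 0.0447761² + 0.0049751² + 0.0348259² + 0.0497512² + 0.0149254² + 0.039801² + 0.039801² + 0.6268657² + 0.0547264² + 0.0497512² + 0.0248756² = 0.0002228 + 0.0020049 + 0.0000248 + 0.0012128 + 0.0024752 + 0.0002228 + 0.0015841 + 0.0015841 + 0.3929606 + 0.0029950 + 0.0024752 + 0.0006188 = 0.4083810.
So 1/D = 2.448694, i.e. 2.4487 to 4 decimal places.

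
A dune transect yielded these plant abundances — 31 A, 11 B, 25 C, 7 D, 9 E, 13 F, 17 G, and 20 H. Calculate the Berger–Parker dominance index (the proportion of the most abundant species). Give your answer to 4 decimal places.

0.2331

Total N = 31+11+25+7+9+13+17+20 = 133, so the proportions are 0.233083, 0.082707, 0.18797, 0.052632, 0.067669, 0.097744, 0.12782, 0.150376 (working shown to 6 dp, full precision carried).
The largest proportion is 0.233083, i.e. d = 0.2331 to 4 decimal places.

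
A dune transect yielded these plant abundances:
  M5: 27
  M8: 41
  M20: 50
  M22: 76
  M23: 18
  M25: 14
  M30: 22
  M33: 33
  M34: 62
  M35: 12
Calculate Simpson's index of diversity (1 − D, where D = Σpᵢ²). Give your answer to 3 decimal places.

Total N = 27+41+50+76+18+14+22+33+62+12 = 355, so the proportions are 0.07606, 0.11549, 0.14085, 0.21408, 0.0507, 0.03944, 0.06197, 0.09296, 0.17465, 0.0338 (working shown to 5 dp, full precision carried).
D = 0.07606² + 0.11549² + 0.14085² + 0.21408² + 0.0507² + 0.03944² + 0.06197² + 0.09296² + 0.17465² + 0.0338² = 0.00578 + 0.01334 + 0.01984 + 0.04583 + 0.00257 + 0.00156 + 0.00384 + 0.00864 + 0.03050 + 0.00114 = 0.13305.
So 1 − D = 0.86695, i.e. 0.867 to 3 decimal places.

0.867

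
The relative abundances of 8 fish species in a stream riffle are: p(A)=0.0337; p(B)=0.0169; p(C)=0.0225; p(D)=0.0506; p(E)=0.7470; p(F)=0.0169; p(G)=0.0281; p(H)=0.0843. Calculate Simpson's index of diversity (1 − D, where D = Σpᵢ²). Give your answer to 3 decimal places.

D = 0.0337² + 0.0169² + 0.0225² + 0.0506² + 0.747² + 0.0169² + 0.0281² + 0.0843² = 0.00114 + 0.00029 + 0.00051 + 0.00256 + 0.55801 + 0.00029 + 0.00079 + 0.00711 = 0.57068 (working shown to 5 dp, full precision carried).
So 1 − D = 0.42932, i.e. 0.429 to 3 decimal places.

0.429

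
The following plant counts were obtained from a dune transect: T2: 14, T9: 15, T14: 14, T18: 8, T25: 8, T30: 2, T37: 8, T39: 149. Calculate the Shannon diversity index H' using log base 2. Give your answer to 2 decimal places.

1.74

Total N = 14+15+14+8+8+2+8+149 = 218, so the proportions are 0.0642, 0.0688, 0.0642, 0.0367, 0.0367, 0.0092, 0.0367, 0.6835 (working shown to 4 dp, full precision carried).
Each pᵢ log₂ pᵢ term: 0.0642×(-3.9608)=-0.2544, 0.0688×(-3.8613)=-0.2657, 0.0642×(-3.9608)=-0.2544, 0.0367×(-4.7682)=-0.1750, 0.0367×(-4.7682)=-0.1750, 0.0092×(-6.7682)=-0.0621, 0.0367×(-4.7682)=-0.1750, 0.6835×(-0.5490)=-0.3752.
Sum = -1.7367, so H' = 1.74.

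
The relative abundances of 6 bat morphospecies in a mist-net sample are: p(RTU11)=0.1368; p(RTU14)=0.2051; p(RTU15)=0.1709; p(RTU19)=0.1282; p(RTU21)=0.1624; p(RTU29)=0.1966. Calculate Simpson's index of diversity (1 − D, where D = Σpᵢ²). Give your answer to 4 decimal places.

0.8286

D = 0.1368² + 0.2051² + 0.1709² + 0.1282² + 0.1624² + 0.1966² = 0.018714 + 0.042066 + 0.029207 + 0.016435 + 0.026374 + 0.038652 = 0.171448 (working shown to 6 dp, full precision carried).
So 1 − D = 0.828552, i.e. 0.8286 to 4 decimal places.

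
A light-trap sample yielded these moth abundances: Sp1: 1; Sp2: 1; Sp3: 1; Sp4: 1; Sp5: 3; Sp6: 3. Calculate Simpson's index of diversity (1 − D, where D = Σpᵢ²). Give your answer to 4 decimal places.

Total N = 1+1+1+1+3+3 = 10, so the proportions are 0.1, 0.1, 0.1, 0.1, 0.3, 0.3 (working shown to 6 dp, full precision carried).
D = 0.1² + 0.1² + 0.1² + 0.1² + 0.3² + 0.3² = 0.010000 + 0.010000 + 0.010000 + 0.010000 + 0.090000 + 0.090000 = 0.220000.
So 1 − D = 0.780000, i.e. 0.7800 to 4 decimal places.

0.7800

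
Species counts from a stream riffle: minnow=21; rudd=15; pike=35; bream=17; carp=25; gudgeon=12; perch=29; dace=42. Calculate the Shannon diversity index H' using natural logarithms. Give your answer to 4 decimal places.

2.0022

Total N = 21+15+35+17+25+12+29+42 = 196, so the proportions are 0.107143, 0.076531, 0.178571, 0.086735, 0.127551, 0.061224, 0.147959, 0.214286 (working shown to 6 dp, full precision carried).
Each pᵢ ln pᵢ term: 0.107143×(-2.233592)=-0.239313, 0.076531×(-2.570064)=-0.196689, 0.178571×(-1.722767)=-0.307637, 0.086735×(-2.444901)=-0.212058, 0.127551×(-2.059239)=-0.262658, 0.061224×(-2.793208)=-0.171013, 0.147959×(-1.910819)=-0.282723, 0.214286×(-1.540445)=-0.330095.
Sum = -2.002186, so H' = 2.0022.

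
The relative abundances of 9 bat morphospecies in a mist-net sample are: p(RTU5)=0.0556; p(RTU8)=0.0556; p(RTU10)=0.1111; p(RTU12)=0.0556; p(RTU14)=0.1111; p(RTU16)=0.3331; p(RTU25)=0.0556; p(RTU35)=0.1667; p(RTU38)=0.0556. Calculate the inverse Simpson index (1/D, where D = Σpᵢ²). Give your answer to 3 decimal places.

5.590

D = 0.0556² + 0.0556² + 0.1111² + 0.0556² + 0.1111² + 0.3331² + 0.0556² + 0.1667² + 0.0556² = 0.0030914 + 0.0030914 + 0.0123432 + 0.0030914 + 0.0123432 + 0.1109556 + 0.0030914 + 0.0277889 + 0.0030914 = 0.1788877 (working shown to 7 dp, full precision carried).
So 1/D = 5.59010, i.e. 5.590 to 3 decimal places.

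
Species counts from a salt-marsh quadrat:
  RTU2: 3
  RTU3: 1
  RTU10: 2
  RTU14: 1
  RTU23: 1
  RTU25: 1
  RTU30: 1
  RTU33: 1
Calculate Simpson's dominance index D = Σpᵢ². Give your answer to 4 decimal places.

Total N = 3+1+2+1+1+1+1+1 = 11, so the proportions are 0.272727, 0.090909, 0.181818, 0.090909, 0.090909, 0.090909, 0.090909, 0.090909 (working shown to 6 dp, full precision carried).
D = 0.272727² + 0.090909² + 0.181818² + 0.090909² + 0.090909² + 0.090909² + 0.090909² + 0.090909² = 0.074380 + 0.008264 + 0.033058 + 0.008264 + 0.008264 + 0.008264 + 0.008264 + 0.008264 = 0.157025.
To 4 decimal places, D = 0.1570.

0.1570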